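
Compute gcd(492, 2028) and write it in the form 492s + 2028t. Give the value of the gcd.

12

Repeated division:
2028 = 4×492 + 60
492 = 8×60 + 12
60 = 5×12 + 0
gcd(492, 2028) = 12.
Working backward:
12 = 492 − 8·60
12 = −8·2028 + 33·492
So 12 = (-8)·2028 + (33)·492.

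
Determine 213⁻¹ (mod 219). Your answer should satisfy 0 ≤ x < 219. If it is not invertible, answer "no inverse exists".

Compute gcd(213, 219):
219 = 1×213 + 6
213 = 35×6 + 3
6 = 2×3 + 0
gcd(213, 219) = 3 ≠ 1, so 213 has no multiplicative inverse modulo 219.

no inverse exists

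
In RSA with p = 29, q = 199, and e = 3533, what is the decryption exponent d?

4637

φ(n) = (p−1)(q−1) = 28·198 = 5544.
Need d with 3533·d ≡ 1 (mod 5544). Apply the extended Euclidean algorithm:
5544 = 1·3533 + 2011
3533 = 1·2011 + 1522
2011 = 1·1522 + 489
1522 = 3·489 + 55
489 = 8·55 + 49
55 = 1·49 + 6
49 = 8·6 + 1
6 = 6·1 + 0
Back-substitute:
1 = 49 − 8·6
1 = −8·55 + 9·49
1 = 9·489 − 80·55
1 = −80·1522 + 249·489
1 = 249·2011 − 329·1522
1 = −329·3533 + 578·2011
1 = 578·5544 − 907·3533
So 3533·(-907) ≡ 1 (mod 5544), hence d ≡ -907 ≡ 4637 (mod 5544).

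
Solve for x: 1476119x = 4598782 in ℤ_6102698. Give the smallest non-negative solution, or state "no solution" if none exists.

3227636

First find gcd(1476119, 6102698):
6102698 = 4×1476119 + 198222
1476119 = 7×198222 + 88565
198222 = 2×88565 + 21092
88565 = 4×21092 + 4197
21092 = 5×4197 + 107
4197 = 39×107 + 24
107 = 4×24 + 11
24 = 2×11 + 2
11 = 5×2 + 1
2 = 2×1 + 0
gcd = 1, so a unique solution mod 6102698 exists.
Back-substitute for the Bézout coefficients:
1 = 11 − 5·2
1 = −5·24 + 11·11
1 = 11·107 − 49·24
1 = −49·4197 + 1922·107
1 = 1922·21092 − 9659·4197
1 = −9659·88565 + 40558·21092
1 = 40558·198222 − 90775·88565
1 = −90775·1476119 + 675983·198222
1 = 675983·6102698 − 2794707·1476119
So 1476119·(-2794707) ≡ 1 (mod 6102698), giving 1476119⁻¹ ≡ 3307991.
x ≡ 1476119⁻¹·4598782 ≡ 3307991·4598782 ≡ 3227636 (mod 6102698).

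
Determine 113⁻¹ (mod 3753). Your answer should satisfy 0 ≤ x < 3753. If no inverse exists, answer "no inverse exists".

gcd(3753, 113) by repeated division:
3753 = 33×113 + 24
113 = 4×24 + 17
24 = 1×17 + 7
17 = 2×7 + 3
7 = 2×3 + 1
3 = 3×1 + 0
The gcd is 1. Working backward:
1 = 7 − 2·3
1 = −2·17 + 5·7
1 = 5·24 − 7·17
1 = −7·113 + 33·24
1 = 33·3753 − 1096·113
Thus 113·(-1096) ≡ 1 (mod 3753); reducing, -1096 mod 3753 = 2657.

2657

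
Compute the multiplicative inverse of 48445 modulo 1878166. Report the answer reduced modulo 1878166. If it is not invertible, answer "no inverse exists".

Apply the Euclidean algorithm to 1878166 and 48445:
1878166 = 38×48445 + 37256
48445 = 1×37256 + 11189
37256 = 3×11189 + 3689
11189 = 3×3689 + 122
3689 = 30×122 + 29
122 = 4×29 + 6
29 = 4×6 + 5
6 = 1×5 + 1
5 = 5×1 + 0
gcd = 1, so the inverse exists. Back-substitute:
1 = 6 − 5
1 = −29 + 5·6
1 = 5·122 − 21·29
1 = −21·3689 + 635·122
1 = 635·11189 − 1926·3689
1 = −1926·37256 + 6413·11189
1 = 6413·48445 − 8339·37256
1 = −8339·1878166 + 323295·48445
So 48445·323295 ≡ 1 (mod 1878166).

323295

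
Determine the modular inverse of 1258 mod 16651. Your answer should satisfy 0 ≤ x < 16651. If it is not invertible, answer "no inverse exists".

8802

gcd(16651, 1258) by repeated division:
16651 = 13×1258 + 297
1258 = 4×297 + 70
297 = 4×70 + 17
70 = 4×17 + 2
17 = 8×2 + 1
2 = 2×1 + 0
gcd = 1, so the inverse exists. Back-substitute:
1 = 17 − 8·2
1 = −8·70 + 33·17
1 = 33·297 − 140·70
1 = −140·1258 + 593·297
1 = 593·16651 − 7849·1258
Hence 1258⁻¹ ≡ -7849 ≡ 8802 (mod 16651).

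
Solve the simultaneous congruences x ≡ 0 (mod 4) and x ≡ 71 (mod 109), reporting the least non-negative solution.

180

Write x = 0 + 4·k. Then 4·k ≡ 71 − 0 ≡ 71 (mod 109).
Need 4⁻¹ mod 109. Extended Euclid on (109, 4):
109 = 27·4 + 1
4 = 4·1 + 0
Back-substitute:
1 = 109 − 27·4
4⁻¹ ≡ 82 (mod 109), so k ≡ 82·71 ≡ 45 (mod 109).
x = 0 + 4·45 = 180.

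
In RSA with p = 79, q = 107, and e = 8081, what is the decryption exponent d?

φ(n) = (p−1)(q−1) = 78·106 = 8268.
Need d with 8081·d ≡ 1 (mod 8268). Apply the extended Euclidean algorithm:
8268 = 1×8081 + 187
8081 = 43×187 + 40
187 = 4×40 + 27
40 = 1×27 + 13
27 = 2×13 + 1
13 = 13×1 + 0
Back-substitute:
1 = 27 − 2·13
1 = −2·40 + 3·27
1 = 3·187 − 14·40
1 = −14·8081 + 605·187
1 = 605·8268 − 619·8081
So 8081·(-619) ≡ 1 (mod 8268), hence d ≡ -619 ≡ 7649 (mod 8268).

7649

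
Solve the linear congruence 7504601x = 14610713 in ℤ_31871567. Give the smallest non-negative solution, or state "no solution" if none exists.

883815

First find gcd(7504601, 31871567):
31871567 = 4×7504601 + 1853163
7504601 = 4×1853163 + 91949
1853163 = 20×91949 + 14183
91949 = 6×14183 + 6851
14183 = 2×6851 + 481
6851 = 14×481 + 117
481 = 4×117 + 13
117 = 9×13 + 0
gcd = 13 and 13 | 14610713, so solutions exist. Divide through by 13: 577277x ≡ 1123901 (mod 2451659).
Now find 577277⁻¹ mod 2451659:
2451659 = 4*577277 + 142551
577277 = 4*142551 + 7073
142551 = 20*7073 + 1091
7073 = 6*1091 + 527
1091 = 2*527 + 37
527 = 14*37 + 9
37 = 4*9 + 1
9 = 9*1 + 0
Back-substitute:
1 = 37 − 4·9
1 = −4·527 + 57·37
1 = 57·1091 − 118·527
1 = −118·7073 + 765·1091
1 = 765·142551 − 15418·7073
1 = −15418·577277 + 62437·142551
1 = 62437·2451659 − 265166·577277
So 577277·(-265166) ≡ 1 (mod 2451659), i.e. 577277⁻¹ ≡ 2186493.
Then x ≡ 2186493·1123901 ≡ 883815 (mod 2451659); the smallest non-negative solution is x = 883815.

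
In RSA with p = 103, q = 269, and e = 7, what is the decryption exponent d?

φ(n) = (p−1)(q−1) = 102·268 = 27336.
Need d with 7·d ≡ 1 (mod 27336). Apply the extended Euclidean algorithm:
27336 = 3905×7 + 1
7 = 7×1 + 0
Back-substitute:
1 = 27336 − 3905·7
So 7·(-3905) ≡ 1 (mod 27336), hence d ≡ -3905 ≡ 23431 (mod 27336).

23431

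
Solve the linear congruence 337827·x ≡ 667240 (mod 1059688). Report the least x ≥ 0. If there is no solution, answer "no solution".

First find gcd(337827, 1059688):
1059688 = 3*337827 + 46207
337827 = 7*46207 + 14378
46207 = 3*14378 + 3073
14378 = 4*3073 + 2086
3073 = 1*2086 + 987
2086 = 2*987 + 112
987 = 8*112 + 91
112 = 1*91 + 21
91 = 4*21 + 7
21 = 3*7 + 0
gcd = 7 and 7 | 667240, so solutions exist. Divide through by 7: 48261x ≡ 95320 (mod 151384).
Now find 48261⁻¹ mod 151384:
151384 = 3×48261 + 6601
48261 = 7×6601 + 2054
6601 = 3×2054 + 439
2054 = 4×439 + 298
439 = 1×298 + 141
298 = 2×141 + 16
141 = 8×16 + 13
16 = 1×13 + 3
13 = 4×3 + 1
3 = 3×1 + 0
Back-substitute:
1 = 13 − 4·3
1 = −4·16 + 5·13
1 = 5·141 − 44·16
1 = −44·298 + 93·141
1 = 93·439 − 137·298
1 = −137·2054 + 641·439
1 = 641·6601 − 2060·2054
1 = −2060·48261 + 15061·6601
1 = 15061·151384 − 47243·48261
So 48261·(-47243) ≡ 1 (mod 151384), i.e. 48261⁻¹ ≡ 104141.
Then x ≡ 104141·95320 ≡ 17088 (mod 151384); the smallest non-negative solution is x = 17088.

17088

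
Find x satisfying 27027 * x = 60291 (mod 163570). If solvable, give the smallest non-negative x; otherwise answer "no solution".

First find gcd(27027, 163570):
163570 = 6×27027 + 1408
27027 = 19×1408 + 275
1408 = 5×275 + 33
275 = 8×33 + 11
33 = 3×11 + 0
gcd = 11 and 11 | 60291, so solutions exist. Divide through by 11: 2457x ≡ 5481 (mod 14870).
Now find 2457⁻¹ mod 14870:
14870 = 6*2457 + 128
2457 = 19*128 + 25
128 = 5*25 + 3
25 = 8*3 + 1
3 = 3*1 + 0
Back-substitute:
1 = 25 − 8·3
1 = −8·128 + 41·25
1 = 41·2457 − 787·128
1 = −787·14870 + 4763·2457
So 2457⁻¹ ≡ 4763 (mod 14870).
Then x ≡ 4763·5481 ≡ 9153 (mod 14870); the smallest non-negative solution is x = 9153.

9153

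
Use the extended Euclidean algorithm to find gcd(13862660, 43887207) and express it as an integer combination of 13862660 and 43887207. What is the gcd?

Apply Euclid's algorithm to 43887207 and 13862660:
43887207 = 3·13862660 + 2299227
13862660 = 6·2299227 + 67298
2299227 = 34·67298 + 11095
67298 = 6·11095 + 728
11095 = 15·728 + 175
728 = 4·175 + 28
175 = 6·28 + 7
28 = 4·7 + 0
gcd(13862660, 43887207) = 7.
Working backward:
7 = 175 − 6·28
7 = −6·728 + 25·175
7 = 25·11095 − 381·728
7 = −381·67298 + 2311·11095
7 = 2311·2299227 − 78955·67298
7 = −78955·13862660 + 476041·2299227
7 = 476041·43887207 − 1507078·13862660
So 7 = (476041)·43887207 + (-1507078)·13862660.

7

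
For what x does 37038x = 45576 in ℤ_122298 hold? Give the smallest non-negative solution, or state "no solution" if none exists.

15953

First find gcd(37038, 122298):
122298 = 3×37038 + 11184
37038 = 3×11184 + 3486
11184 = 3×3486 + 726
3486 = 4×726 + 582
726 = 1×582 + 144
582 = 4×144 + 6
144 = 24×6 + 0
gcd = 6 and 6 | 45576, so solutions exist. Divide through by 6: 6173x ≡ 7596 (mod 20383).
Now find 6173⁻¹ mod 20383:
20383 = 3*6173 + 1864
6173 = 3*1864 + 581
1864 = 3*581 + 121
581 = 4*121 + 97
121 = 1*97 + 24
97 = 4*24 + 1
24 = 24*1 + 0
Back-substitute:
1 = 97 − 4·24
1 = −4·121 + 5·97
1 = 5·581 − 24·121
1 = −24·1864 + 77·581
1 = 77·6173 − 255·1864
1 = −255·20383 + 842·6173
So 6173⁻¹ ≡ 842 (mod 20383).
Then x ≡ 842·7596 ≡ 15953 (mod 20383); the smallest non-negative solution is x = 15953.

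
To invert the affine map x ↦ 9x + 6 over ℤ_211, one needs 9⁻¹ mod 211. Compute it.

47

Extended Euclidean algorithm:
211 = 23·9 + 4
9 = 2·4 + 1
4 = 4·1 + 0
Since gcd(9, 211) = 1, back-substitute to write 1 as a combination:
1 = 9 − 2·4
1 = −2·211 + 47·9
So 9·47 ≡ 1 (mod 211).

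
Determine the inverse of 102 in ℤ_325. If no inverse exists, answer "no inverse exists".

188

Extended Euclidean algorithm:
325 = 3·102 + 19
102 = 5·19 + 7
19 = 2·7 + 5
7 = 1·5 + 2
5 = 2·2 + 1
2 = 2·1 + 0
gcd = 1, so the inverse exists. Back-substitute:
1 = 5 − 2·2
1 = −2·7 + 3·5
1 = 3·19 − 8·7
1 = −8·102 + 43·19
1 = 43·325 − 137·102
Thus 102·(-137) ≡ 1 (mod 325); reducing, -137 mod 325 = 188.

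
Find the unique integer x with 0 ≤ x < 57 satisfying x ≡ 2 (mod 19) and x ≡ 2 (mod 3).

Write x = 2 + 19·k. Then 19·k ≡ 2 − 2 ≡ 0 (mod 3).
Need 19⁻¹ mod 3. Extended Euclid on (3, 1):
3 = 3·1 + 0
19⁻¹ ≡ 1 (mod 3), so k ≡ 1·0 ≡ 0 (mod 3).
x = 2 + 19·0 = 2.

2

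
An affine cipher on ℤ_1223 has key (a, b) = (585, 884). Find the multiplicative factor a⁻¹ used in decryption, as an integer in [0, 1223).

Apply the Euclidean algorithm to 1223 and 585:
1223 = 2·585 + 53
585 = 11·53 + 2
53 = 26·2 + 1
2 = 2·1 + 0
Since gcd(585, 1223) = 1, back-substitute to write 1 as a combination:
1 = 53 − 26·2
1 = −26·585 + 287·53
1 = 287·1223 − 600·585
Hence 585⁻¹ ≡ -600 ≡ 623 (mod 1223).

623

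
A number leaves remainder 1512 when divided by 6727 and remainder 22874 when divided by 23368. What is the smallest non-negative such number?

Write x = 1512 + 6727·k. Then 6727·k ≡ 22874 − 1512 ≡ 21362 (mod 23368).
Need 6727⁻¹ mod 23368. Extended Euclid on (23368, 6727):
23368 = 3×6727 + 3187
6727 = 2×3187 + 353
3187 = 9×353 + 10
353 = 35×10 + 3
10 = 3×3 + 1
3 = 3×1 + 0
Back-substitute:
1 = 10 − 3·3
1 = −3·353 + 106·10
1 = 106·3187 − 957·353
1 = −957·6727 + 2020·3187
1 = 2020·23368 − 7017·6727
6727⁻¹ ≡ 16351 (mod 23368), so k ≡ 16351·21362 ≡ 8566 (mod 23368).
x = 1512 + 6727·8566 = 57624994.

57624994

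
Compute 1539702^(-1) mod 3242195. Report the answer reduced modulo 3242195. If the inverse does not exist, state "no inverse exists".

1010613

gcd(3242195, 1539702) by repeated division:
3242195 = 2×1539702 + 162791
1539702 = 9×162791 + 74583
162791 = 2×74583 + 13625
74583 = 5×13625 + 6458
13625 = 2×6458 + 709
6458 = 9×709 + 77
709 = 9×77 + 16
77 = 4×16 + 13
16 = 1×13 + 3
13 = 4×3 + 1
3 = 3×1 + 0
The gcd is 1. Working backward:
1 = 13 − 4·3
1 = −4·16 + 5·13
1 = 5·77 − 24·16
1 = −24·709 + 221·77
1 = 221·6458 − 2013·709
1 = −2013·13625 + 4247·6458
1 = 4247·74583 − 23248·13625
1 = −23248·162791 + 50743·74583
1 = 50743·1539702 − 479935·162791
1 = −479935·3242195 + 1010613·1539702
So 1539702·1010613 ≡ 1 (mod 3242195).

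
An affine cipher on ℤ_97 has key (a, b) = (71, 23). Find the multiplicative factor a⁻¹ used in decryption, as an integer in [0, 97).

41

gcd(97, 71) by repeated division:
97 = 1*71 + 26
71 = 2*26 + 19
26 = 1*19 + 7
19 = 2*7 + 5
7 = 1*5 + 2
5 = 2*2 + 1
2 = 2*1 + 0
Since gcd(71, 97) = 1, back-substitute to write 1 as a combination:
1 = 5 − 2·2
1 = −2·7 + 3·5
1 = 3·19 − 8·7
1 = −8·26 + 11·19
1 = 11·71 − 30·26
1 = −30·97 + 41·71
So 71·41 ≡ 1 (mod 97).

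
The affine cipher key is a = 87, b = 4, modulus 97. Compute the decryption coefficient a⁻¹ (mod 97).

Extended Euclidean algorithm:
97 = 1×87 + 10
87 = 8×10 + 7
10 = 1×7 + 3
7 = 2×3 + 1
3 = 3×1 + 0
Since gcd(87, 97) = 1, back-substitute to write 1 as a combination:
1 = 7 − 2·3
1 = −2·10 + 3·7
1 = 3·87 − 26·10
1 = −26·97 + 29·87
So 87·29 ≡ 1 (mod 97).

29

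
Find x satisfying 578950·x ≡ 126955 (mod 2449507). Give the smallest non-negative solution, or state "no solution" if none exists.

1552906

First find gcd(578950, 2449507):
2449507 = 4*578950 + 133707
578950 = 4*133707 + 44122
133707 = 3*44122 + 1341
44122 = 32*1341 + 1210
1341 = 1*1210 + 131
1210 = 9*131 + 31
131 = 4*31 + 7
31 = 4*7 + 3
7 = 2*3 + 1
3 = 3*1 + 0
gcd = 1, so a unique solution mod 2449507 exists.
Back-substitute for the Bézout coefficients:
1 = 7 − 2·3
1 = −2·31 + 9·7
1 = 9·131 − 38·31
1 = −38·1210 + 351·131
1 = 351·1341 − 389·1210
1 = −389·44122 + 12799·1341
1 = 12799·133707 − 38786·44122
1 = −38786·578950 + 167943·133707
1 = 167943·2449507 − 710558·578950
So 578950·(-710558) ≡ 1 (mod 2449507), giving 578950⁻¹ ≡ 1738949.
x ≡ 578950⁻¹·126955 ≡ 1738949·126955 ≡ 1552906 (mod 2449507).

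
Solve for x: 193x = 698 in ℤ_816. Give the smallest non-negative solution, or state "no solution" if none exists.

First find gcd(193, 816):
816 = 4·193 + 44
193 = 4·44 + 17
44 = 2·17 + 10
17 = 1·10 + 7
10 = 1·7 + 3
7 = 2·3 + 1
3 = 3·1 + 0
gcd = 1, so a unique solution mod 816 exists.
Back-substitute for the Bézout coefficients:
1 = 7 − 2·3
1 = −2·10 + 3·7
1 = 3·17 − 5·10
1 = −5·44 + 13·17
1 = 13·193 − 57·44
1 = −57·816 + 241·193
So 193·(241) ≡ 1 (mod 816), giving 193⁻¹ ≡ 241.
x ≡ 193⁻¹·698 ≡ 241·698 ≡ 122 (mod 816).

122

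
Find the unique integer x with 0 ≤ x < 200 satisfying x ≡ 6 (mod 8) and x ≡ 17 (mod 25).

142

Write x = 6 + 8·k. Then 8·k ≡ 17 − 6 ≡ 11 (mod 25).
Need 8⁻¹ mod 25. Extended Euclid on (25, 8):
25 = 3*8 + 1
8 = 8*1 + 0
Back-substitute:
1 = 25 − 3·8
8⁻¹ ≡ 22 (mod 25), so k ≡ 22·11 ≡ 17 (mod 25).
x = 6 + 8·17 = 142.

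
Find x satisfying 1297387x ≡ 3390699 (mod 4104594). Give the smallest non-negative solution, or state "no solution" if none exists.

First find gcd(1297387, 4104594):
4104594 = 3*1297387 + 212433
1297387 = 6*212433 + 22789
212433 = 9*22789 + 7332
22789 = 3*7332 + 793
7332 = 9*793 + 195
793 = 4*195 + 13
195 = 15*13 + 0
gcd = 13 and 13 | 3390699, so solutions exist. Divide through by 13: 99799x ≡ 260823 (mod 315738).
Now find 99799⁻¹ mod 315738:
315738 = 3·99799 + 16341
99799 = 6·16341 + 1753
16341 = 9·1753 + 564
1753 = 3·564 + 61
564 = 9·61 + 15
61 = 4·15 + 1
15 = 15·1 + 0
Back-substitute:
1 = 61 − 4·15
1 = −4·564 + 37·61
1 = 37·1753 − 115·564
1 = −115·16341 + 1072·1753
1 = 1072·99799 − 6547·16341
1 = −6547·315738 + 20713·99799
So 99799⁻¹ ≡ 20713 (mod 315738).
Then x ≡ 20713·260823 ≡ 149619 (mod 315738); the smallest non-negative solution is x = 149619.

149619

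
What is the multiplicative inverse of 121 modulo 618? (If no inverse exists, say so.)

gcd(618, 121) by repeated division:
618 = 5·121 + 13
121 = 9·13 + 4
13 = 3·4 + 1
4 = 4·1 + 0
gcd = 1, so the inverse exists. Back-substitute:
1 = 13 − 3·4
1 = −3·121 + 28·13
1 = 28·618 − 143·121
Thus 121·(-143) ≡ 1 (mod 618); reducing, -143 mod 618 = 475.

475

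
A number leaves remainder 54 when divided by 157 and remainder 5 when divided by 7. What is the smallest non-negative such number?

Write x = 54 + 157·k. Then 157·k ≡ 5 − 54 ≡ 0 (mod 7).
Need 157⁻¹ mod 7. Extended Euclid on (7, 3):
7 = 2·3 + 1
3 = 3·1 + 0
Back-substitute:
1 = 7 − 2·3
157⁻¹ ≡ 5 (mod 7), so k ≡ 5·0 ≡ 0 (mod 7).
x = 54 + 157·0 = 54.

54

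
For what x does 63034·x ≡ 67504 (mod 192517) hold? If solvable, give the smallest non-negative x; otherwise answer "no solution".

First find gcd(63034, 192517):
192517 = 3·63034 + 3415
63034 = 18·3415 + 1564
3415 = 2·1564 + 287
1564 = 5·287 + 129
287 = 2·129 + 29
129 = 4·29 + 13
29 = 2·13 + 3
13 = 4·3 + 1
3 = 3·1 + 0
gcd = 1, so a unique solution mod 192517 exists.
Back-substitute for the Bézout coefficients:
1 = 13 − 4·3
1 = −4·29 + 9·13
1 = 9·129 − 40·29
1 = −40·287 + 89·129
1 = 89·1564 − 485·287
1 = −485·3415 + 1059·1564
1 = 1059·63034 − 19547·3415
1 = −19547·192517 + 59700·63034
So 63034·(59700) ≡ 1 (mod 192517), giving 63034⁻¹ ≡ 59700.
x ≡ 63034⁻¹·67504 ≡ 59700·67504 ≡ 30439 (mod 192517).

30439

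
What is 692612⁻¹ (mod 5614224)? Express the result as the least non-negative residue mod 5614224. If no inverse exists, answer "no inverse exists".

Compute gcd(692612, 5614224):
5614224 = 8*692612 + 73328
692612 = 9*73328 + 32660
73328 = 2*32660 + 8008
32660 = 4*8008 + 628
8008 = 12*628 + 472
628 = 1*472 + 156
472 = 3*156 + 4
156 = 39*4 + 0
Since gcd = 4 > 1, 692612 is not a unit mod 5614224.

no inverse exists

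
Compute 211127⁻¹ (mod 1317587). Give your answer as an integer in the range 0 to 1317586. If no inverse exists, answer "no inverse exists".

52185

Apply the Euclidean algorithm to 1317587 and 211127:
1317587 = 6×211127 + 50825
211127 = 4×50825 + 7827
50825 = 6×7827 + 3863
7827 = 2×3863 + 101
3863 = 38×101 + 25
101 = 4×25 + 1
25 = 25×1 + 0
The gcd is 1. Working backward:
1 = 101 − 4·25
1 = −4·3863 + 153·101
1 = 153·7827 − 310·3863
1 = −310·50825 + 2013·7827
1 = 2013·211127 − 8362·50825
1 = −8362·1317587 + 52185·211127
So 211127·52185 ≡ 1 (mod 1317587).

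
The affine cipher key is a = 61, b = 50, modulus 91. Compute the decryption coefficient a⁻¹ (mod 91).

3

Extended Euclidean algorithm:
91 = 1*61 + 30
61 = 2*30 + 1
30 = 30*1 + 0
The gcd is 1. Working backward:
1 = 61 − 2·30
1 = −2·91 + 3·61
So 61·3 ≡ 1 (mod 91).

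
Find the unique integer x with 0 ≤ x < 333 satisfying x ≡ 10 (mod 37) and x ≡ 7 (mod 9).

232

Write x = 10 + 37·k. Then 37·k ≡ 7 − 10 ≡ 6 (mod 9).
Need 37⁻¹ mod 9. Extended Euclid on (9, 1):
9 = 9*1 + 0
37⁻¹ ≡ 1 (mod 9), so k ≡ 1·6 ≡ 6 (mod 9).
x = 10 + 37·6 = 232.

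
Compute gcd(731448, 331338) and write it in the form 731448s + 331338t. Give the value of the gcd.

6

Repeated division:
731448 = 2·331338 + 68772
331338 = 4·68772 + 56250
68772 = 1·56250 + 12522
56250 = 4·12522 + 6162
12522 = 2·6162 + 198
6162 = 31·198 + 24
198 = 8·24 + 6
24 = 4·6 + 0
gcd(731448, 331338) = 6.
Working backward:
6 = 198 − 8·24
6 = −8·6162 + 249·198
6 = 249·12522 − 506·6162
6 = −506·56250 + 2273·12522
6 = 2273·68772 − 2779·56250
6 = −2779·331338 + 13389·68772
6 = 13389·731448 − 29557·331338
So 6 = (13389)·731448 + (-29557)·331338.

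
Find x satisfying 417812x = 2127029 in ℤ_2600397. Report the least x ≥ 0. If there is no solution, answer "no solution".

First find gcd(417812, 2600397):
2600397 = 6·417812 + 93525
417812 = 4·93525 + 43712
93525 = 2·43712 + 6101
43712 = 7·6101 + 1005
6101 = 6·1005 + 71
1005 = 14·71 + 11
71 = 6·11 + 5
11 = 2·5 + 1
5 = 5·1 + 0
gcd = 1, so a unique solution mod 2600397 exists.
Back-substitute for the Bézout coefficients:
1 = 11 − 2·5
1 = −2·71 + 13·11
1 = 13·1005 − 184·71
1 = −184·6101 + 1117·1005
1 = 1117·43712 − 8003·6101
1 = −8003·93525 + 17123·43712
1 = 17123·417812 − 76495·93525
1 = −76495·2600397 + 476093·417812
So 417812·(476093) ≡ 1 (mod 2600397), giving 417812⁻¹ ≡ 476093.
x ≡ 417812⁻¹·2127029 ≡ 476093·2127029 ≡ 1415575 (mod 2600397).

1415575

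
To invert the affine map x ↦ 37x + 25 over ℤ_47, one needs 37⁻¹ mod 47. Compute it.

14

Run Euclid on (47, 37):
47 = 1·37 + 10
37 = 3·10 + 7
10 = 1·7 + 3
7 = 2·3 + 1
3 = 3·1 + 0
The gcd is 1. Working backward:
1 = 7 − 2·3
1 = −2·10 + 3·7
1 = 3·37 − 11·10
1 = −11·47 + 14·37
So 37·14 ≡ 1 (mod 47).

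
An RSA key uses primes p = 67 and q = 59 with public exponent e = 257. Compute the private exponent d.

φ(n) = (p−1)(q−1) = 66·58 = 3828.
Need d with 257·d ≡ 1 (mod 3828). Apply the extended Euclidean algorithm:
3828 = 14*257 + 230
257 = 1*230 + 27
230 = 8*27 + 14
27 = 1*14 + 13
14 = 1*13 + 1
13 = 13*1 + 0
Back-substitute:
1 = 14 − 13
1 = −27 + 2·14
1 = 2·230 − 17·27
1 = −17·257 + 19·230
1 = 19·3828 − 283·257
So 257·(-283) ≡ 1 (mod 3828), hence d ≡ -283 ≡ 3545 (mod 3828).

3545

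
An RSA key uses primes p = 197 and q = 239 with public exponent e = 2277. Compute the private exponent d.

φ(n) = (p−1)(q−1) = 196·238 = 46648.
Need d with 2277·d ≡ 1 (mod 46648). Apply the extended Euclidean algorithm:
46648 = 20·2277 + 1108
2277 = 2·1108 + 61
1108 = 18·61 + 10
61 = 6·10 + 1
10 = 10·1 + 0
Back-substitute:
1 = 61 − 6·10
1 = −6·1108 + 109·61
1 = 109·2277 − 224·1108
1 = −224·46648 + 4589·2277
So 2277·4589 ≡ 1 (mod 46648), hence d = 4589.

4589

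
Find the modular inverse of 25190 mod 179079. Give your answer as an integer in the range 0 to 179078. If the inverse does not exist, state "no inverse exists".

Extended Euclidean algorithm:
179079 = 7×25190 + 2749
25190 = 9×2749 + 449
2749 = 6×449 + 55
449 = 8×55 + 9
55 = 6×9 + 1
9 = 9×1 + 0
Since gcd(25190, 179079) = 1, back-substitute to write 1 as a combination:
1 = 55 − 6·9
1 = −6·449 + 49·55
1 = 49·2749 − 300·449
1 = −300·25190 + 2749·2749
1 = 2749·179079 − 19543·25190
So 25190·(-19543) ≡ 1 (mod 179079), and -19543 ≡ 159536 (mod 179079).

159536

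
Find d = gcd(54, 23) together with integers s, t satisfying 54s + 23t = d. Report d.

Repeated division:
54 = 2×23 + 8
23 = 2×8 + 7
8 = 1×7 + 1
7 = 7×1 + 0
gcd(54, 23) = 1.
Express as a combination:
1 = 8 − 7
1 = −23 + 3·8
1 = 3·54 − 7·23
So 1 = (3)·54 + (-7)·23.

1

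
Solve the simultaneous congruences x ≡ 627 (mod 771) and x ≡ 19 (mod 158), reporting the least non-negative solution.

Write x = 627 + 771·k. Then 771·k ≡ 19 − 627 ≡ 24 (mod 158).
Need 771⁻¹ mod 158. Extended Euclid on (158, 139):
158 = 1·139 + 19
139 = 7·19 + 6
19 = 3·6 + 1
6 = 6·1 + 0
Back-substitute:
1 = 19 − 3·6
1 = −3·139 + 22·19
1 = 22·158 − 25·139
771⁻¹ ≡ 133 (mod 158), so k ≡ 133·24 ≡ 32 (mod 158).
x = 627 + 771·32 = 25299.

25299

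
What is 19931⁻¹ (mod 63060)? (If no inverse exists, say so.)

gcd(63060, 19931) by repeated division:
63060 = 3·19931 + 3267
19931 = 6·3267 + 329
3267 = 9·329 + 306
329 = 1·306 + 23
306 = 13·23 + 7
23 = 3·7 + 2
7 = 3·2 + 1
2 = 2·1 + 0
Since gcd(19931, 63060) = 1, back-substitute to write 1 as a combination:
1 = 7 − 3·2
1 = −3·23 + 10·7
1 = 10·306 − 133·23
1 = −133·329 + 143·306
1 = 143·3267 − 1420·329
1 = −1420·19931 + 8663·3267
1 = 8663·63060 − 27409·19931
Thus 19931·(-27409) ≡ 1 (mod 63060); reducing, -27409 mod 63060 = 35651.

35651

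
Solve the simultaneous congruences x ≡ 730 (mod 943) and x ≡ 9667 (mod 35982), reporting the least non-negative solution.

Write x = 730 + 943·k. Then 943·k ≡ 9667 − 730 ≡ 8937 (mod 35982).
Need 943⁻¹ mod 35982. Extended Euclid on (35982, 943):
35982 = 38·943 + 148
943 = 6·148 + 55
148 = 2·55 + 38
55 = 1·38 + 17
38 = 2·17 + 4
17 = 4·4 + 1
4 = 4·1 + 0
Back-substitute:
1 = 17 − 4·4
1 = −4·38 + 9·17
1 = 9·55 − 13·38
1 = −13·148 + 35·55
1 = 35·943 − 223·148
1 = −223·35982 + 8509·943
943⁻¹ ≡ 8509 (mod 35982), so k ≡ 8509·8937 ≡ 14967 (mod 35982).
x = 730 + 943·14967 = 14114611.

14114611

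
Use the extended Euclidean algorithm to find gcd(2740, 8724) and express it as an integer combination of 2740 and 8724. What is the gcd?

Repeated division:
8724 = 3*2740 + 504
2740 = 5*504 + 220
504 = 2*220 + 64
220 = 3*64 + 28
64 = 2*28 + 8
28 = 3*8 + 4
8 = 2*4 + 0
gcd(2740, 8724) = 4.
Working backward:
4 = 28 − 3·8
4 = −3·64 + 7·28
4 = 7·220 − 24·64
4 = −24·504 + 55·220
4 = 55·2740 − 299·504
4 = −299·8724 + 952·2740
So 4 = (-299)·8724 + (952)·2740.

4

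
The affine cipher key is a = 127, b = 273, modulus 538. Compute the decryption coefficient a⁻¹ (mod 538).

233

gcd(538, 127) by repeated division:
538 = 4·127 + 30
127 = 4·30 + 7
30 = 4·7 + 2
7 = 3·2 + 1
2 = 2·1 + 0
Since gcd(127, 538) = 1, back-substitute to write 1 as a combination:
1 = 7 − 3·2
1 = −3·30 + 13·7
1 = 13·127 − 55·30
1 = −55·538 + 233·127
So 127·233 ≡ 1 (mod 538).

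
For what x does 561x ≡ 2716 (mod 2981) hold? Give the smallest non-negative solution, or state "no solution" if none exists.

gcd(561, 2981):
2981 = 5·561 + 176
561 = 3·176 + 33
176 = 5·33 + 11
33 = 3·11 + 0
gcd = 11, but 11 ∤ 2716, so the congruence has no solution.

no solution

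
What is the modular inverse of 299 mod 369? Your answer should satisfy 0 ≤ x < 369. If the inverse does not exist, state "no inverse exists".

311

Apply the Euclidean algorithm to 369 and 299:
369 = 1·299 + 70
299 = 4·70 + 19
70 = 3·19 + 13
19 = 1·13 + 6
13 = 2·6 + 1
6 = 6·1 + 0
Since gcd(299, 369) = 1, back-substitute to write 1 as a combination:
1 = 13 − 2·6
1 = −2·19 + 3·13
1 = 3·70 − 11·19
1 = −11·299 + 47·70
1 = 47·369 − 58·299
Hence 299⁻¹ ≡ -58 ≡ 311 (mod 369).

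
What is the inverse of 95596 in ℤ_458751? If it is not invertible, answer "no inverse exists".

163780

gcd(458751, 95596) by repeated division:
458751 = 4×95596 + 76367
95596 = 1×76367 + 19229
76367 = 3×19229 + 18680
19229 = 1×18680 + 549
18680 = 34×549 + 14
549 = 39×14 + 3
14 = 4×3 + 2
3 = 1×2 + 1
2 = 2×1 + 0
gcd = 1, so the inverse exists. Back-substitute:
1 = 3 − 2
1 = −14 + 5·3
1 = 5·549 − 196·14
1 = −196·18680 + 6669·549
1 = 6669·19229 − 6865·18680
1 = −6865·76367 + 27264·19229
1 = 27264·95596 − 34129·76367
1 = −34129·458751 + 163780·95596
So 95596·163780 ≡ 1 (mod 458751).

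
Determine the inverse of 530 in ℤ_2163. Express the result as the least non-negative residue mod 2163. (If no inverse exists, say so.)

2012

gcd(2163, 530) by repeated division:
2163 = 4×530 + 43
530 = 12×43 + 14
43 = 3×14 + 1
14 = 14×1 + 0
gcd = 1, so the inverse exists. Back-substitute:
1 = 43 − 3·14
1 = −3·530 + 37·43
1 = 37·2163 − 151·530
Hence 530⁻¹ ≡ -151 ≡ 2012 (mod 2163).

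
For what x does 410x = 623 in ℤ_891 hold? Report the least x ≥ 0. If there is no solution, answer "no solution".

886

First find gcd(410, 891):
891 = 2*410 + 71
410 = 5*71 + 55
71 = 1*55 + 16
55 = 3*16 + 7
16 = 2*7 + 2
7 = 3*2 + 1
2 = 2*1 + 0
gcd = 1, so a unique solution mod 891 exists.
Back-substitute for the Bézout coefficients:
1 = 7 − 3·2
1 = −3·16 + 7·7
1 = 7·55 − 24·16
1 = −24·71 + 31·55
1 = 31·410 − 179·71
1 = −179·891 + 389·410
So 410·(389) ≡ 1 (mod 891), giving 410⁻¹ ≡ 389.
x ≡ 410⁻¹·623 ≡ 389·623 ≡ 886 (mod 891).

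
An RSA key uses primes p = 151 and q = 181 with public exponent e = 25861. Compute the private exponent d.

φ(n) = (p−1)(q−1) = 150·180 = 27000.
Need d with 25861·d ≡ 1 (mod 27000). Apply the extended Euclidean algorithm:
27000 = 1*25861 + 1139
25861 = 22*1139 + 803
1139 = 1*803 + 336
803 = 2*336 + 131
336 = 2*131 + 74
131 = 1*74 + 57
74 = 1*57 + 17
57 = 3*17 + 6
17 = 2*6 + 5
6 = 1*5 + 1
5 = 5*1 + 0
Back-substitute:
1 = 6 − 5
1 = −17 + 3·6
1 = 3·57 − 10·17
1 = −10·74 + 13·57
1 = 13·131 − 23·74
1 = −23·336 + 59·131
1 = 59·803 − 141·336
1 = −141·1139 + 200·803
1 = 200·25861 − 4541·1139
1 = −4541·27000 + 4741·25861
So 25861·4741 ≡ 1 (mod 27000), hence d = 4741.

4741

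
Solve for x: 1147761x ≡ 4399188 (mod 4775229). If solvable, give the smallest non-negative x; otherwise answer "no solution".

no solution

gcd(1147761, 4775229):
4775229 = 4*1147761 + 184185
1147761 = 6*184185 + 42651
184185 = 4*42651 + 13581
42651 = 3*13581 + 1908
13581 = 7*1908 + 225
1908 = 8*225 + 108
225 = 2*108 + 9
108 = 12*9 + 0
gcd = 9, but 9 ∤ 4399188, so the congruence has no solution.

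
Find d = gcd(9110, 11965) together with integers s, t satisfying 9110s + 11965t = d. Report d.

5

Repeated division:
11965 = 1×9110 + 2855
9110 = 3×2855 + 545
2855 = 5×545 + 130
545 = 4×130 + 25
130 = 5×25 + 5
25 = 5×5 + 0
gcd(9110, 11965) = 5.
Express as a combination:
5 = 130 − 5·25
5 = −5·545 + 21·130
5 = 21·2855 − 110·545
5 = −110·9110 + 351·2855
5 = 351·11965 − 461·9110
So 5 = (351)·11965 + (-461)·9110.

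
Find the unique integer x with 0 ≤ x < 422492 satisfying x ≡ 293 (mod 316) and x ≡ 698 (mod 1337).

Write x = 293 + 316·k. Then 316·k ≡ 698 − 293 ≡ 405 (mod 1337).
Need 316⁻¹ mod 1337. Extended Euclid on (1337, 316):
1337 = 4*316 + 73
316 = 4*73 + 24
73 = 3*24 + 1
24 = 24*1 + 0
Back-substitute:
1 = 73 − 3·24
1 = −3·316 + 13·73
1 = 13·1337 − 55·316
316⁻¹ ≡ 1282 (mod 1337), so k ≡ 1282·405 ≡ 454 (mod 1337).
x = 293 + 316·454 = 143757.

143757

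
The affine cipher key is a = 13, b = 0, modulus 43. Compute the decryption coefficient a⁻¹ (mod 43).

10

Apply the Euclidean algorithm to 43 and 13:
43 = 3*13 + 4
13 = 3*4 + 1
4 = 4*1 + 0
Since gcd(13, 43) = 1, back-substitute to write 1 as a combination:
1 = 13 − 3·4
1 = −3·43 + 10·13
So 13·10 ≡ 1 (mod 43).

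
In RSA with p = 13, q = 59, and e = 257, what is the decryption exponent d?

65

φ(n) = (p−1)(q−1) = 12·58 = 696.
Need d with 257·d ≡ 1 (mod 696). Apply the extended Euclidean algorithm:
696 = 2*257 + 182
257 = 1*182 + 75
182 = 2*75 + 32
75 = 2*32 + 11
32 = 2*11 + 10
11 = 1*10 + 1
10 = 10*1 + 0
Back-substitute:
1 = 11 − 10
1 = −32 + 3·11
1 = 3·75 − 7·32
1 = −7·182 + 17·75
1 = 17·257 − 24·182
1 = −24·696 + 65·257
So 257·65 ≡ 1 (mod 696), hence d = 65.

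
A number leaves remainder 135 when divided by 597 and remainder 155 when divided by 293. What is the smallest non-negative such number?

80730

Write x = 135 + 597·k. Then 597·k ≡ 155 − 135 ≡ 20 (mod 293).
Need 597⁻¹ mod 293. Extended Euclid on (293, 11):
293 = 26·11 + 7
11 = 1·7 + 4
7 = 1·4 + 3
4 = 1·3 + 1
3 = 3·1 + 0
Back-substitute:
1 = 4 − 3
1 = −7 + 2·4
1 = 2·11 − 3·7
1 = −3·293 + 80·11
597⁻¹ ≡ 80 (mod 293), so k ≡ 80·20 ≡ 135 (mod 293).
x = 135 + 597·135 = 80730.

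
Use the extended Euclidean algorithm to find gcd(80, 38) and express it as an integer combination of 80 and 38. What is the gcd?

Euclidean algorithm:
80 = 2·38 + 4
38 = 9·4 + 2
4 = 2·2 + 0
gcd(80, 38) = 2.
Working backward:
2 = 38 − 9·4
2 = −9·80 + 19·38
So 2 = (-9)·80 + (19)·38.

2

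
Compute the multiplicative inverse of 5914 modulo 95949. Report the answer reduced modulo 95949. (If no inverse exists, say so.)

Extended Euclidean algorithm:
95949 = 16·5914 + 1325
5914 = 4·1325 + 614
1325 = 2·614 + 97
614 = 6·97 + 32
97 = 3·32 + 1
32 = 32·1 + 0
The gcd is 1. Working backward:
1 = 97 − 3·32
1 = −3·614 + 19·97
1 = 19·1325 − 41·614
1 = −41·5914 + 183·1325
1 = 183·95949 − 2969·5914
Thus 5914·(-2969) ≡ 1 (mod 95949); reducing, -2969 mod 95949 = 92980.

92980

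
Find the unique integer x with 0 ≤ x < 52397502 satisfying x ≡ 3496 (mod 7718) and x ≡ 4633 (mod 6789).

Write x = 3496 + 7718·k. Then 7718·k ≡ 4633 − 3496 ≡ 1137 (mod 6789).
Need 7718⁻¹ mod 6789. Extended Euclid on (6789, 929):
6789 = 7·929 + 286
929 = 3·286 + 71
286 = 4·71 + 2
71 = 35·2 + 1
2 = 2·1 + 0
Back-substitute:
1 = 71 − 35·2
1 = −35·286 + 141·71
1 = 141·929 − 458·286
1 = −458·6789 + 3347·929
7718⁻¹ ≡ 3347 (mod 6789), so k ≡ 3347·1137 ≡ 3699 (mod 6789).
x = 3496 + 7718·3699 = 28552378.

28552378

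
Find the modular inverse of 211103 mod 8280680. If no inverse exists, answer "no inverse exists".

6259807

Apply the Euclidean algorithm to 8280680 and 211103:
8280680 = 39·211103 + 47663
211103 = 4·47663 + 20451
47663 = 2·20451 + 6761
20451 = 3·6761 + 168
6761 = 40·168 + 41
168 = 4·41 + 4
41 = 10·4 + 1
4 = 4·1 + 0
Since gcd(211103, 8280680) = 1, back-substitute to write 1 as a combination:
1 = 41 − 10·4
1 = −10·168 + 41·41
1 = 41·6761 − 1650·168
1 = −1650·20451 + 4991·6761
1 = 4991·47663 − 11632·20451
1 = −11632·211103 + 51519·47663
1 = 51519·8280680 − 2020873·211103
So 211103·(-2020873) ≡ 1 (mod 8280680), and -2020873 ≡ 6259807 (mod 8280680).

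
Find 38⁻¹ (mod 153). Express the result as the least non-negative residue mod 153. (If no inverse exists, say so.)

149

Run Euclid on (153, 38):
153 = 4*38 + 1
38 = 38*1 + 0
The gcd is 1. Working backward:
1 = 153 − 4·38
Thus 38·(-4) ≡ 1 (mod 153); reducing, -4 mod 153 = 149.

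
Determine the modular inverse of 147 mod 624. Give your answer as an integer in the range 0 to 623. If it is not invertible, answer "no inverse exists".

no inverse exists

Compute gcd(147, 624):
624 = 4×147 + 36
147 = 4×36 + 3
36 = 12×3 + 0
Since gcd = 3 > 1, 147 is not a unit mod 624.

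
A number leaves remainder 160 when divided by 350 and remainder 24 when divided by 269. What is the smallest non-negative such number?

Write x = 160 + 350·k. Then 350·k ≡ 24 − 160 ≡ 133 (mod 269).
Need 350⁻¹ mod 269. Extended Euclid on (269, 81):
269 = 3*81 + 26
81 = 3*26 + 3
26 = 8*3 + 2
3 = 1*2 + 1
2 = 2*1 + 0
Back-substitute:
1 = 3 − 2
1 = −26 + 9·3
1 = 9·81 − 28·26
1 = −28·269 + 93·81
350⁻¹ ≡ 93 (mod 269), so k ≡ 93·133 ≡ 264 (mod 269).
x = 160 + 350·264 = 92560.

92560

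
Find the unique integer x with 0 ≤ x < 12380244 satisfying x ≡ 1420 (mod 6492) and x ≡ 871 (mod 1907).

Write x = 1420 + 6492·k. Then 6492·k ≡ 871 − 1420 ≡ 1358 (mod 1907).
Need 6492⁻¹ mod 1907. Extended Euclid on (1907, 771):
1907 = 2*771 + 365
771 = 2*365 + 41
365 = 8*41 + 37
41 = 1*37 + 4
37 = 9*4 + 1
4 = 4*1 + 0
Back-substitute:
1 = 37 − 9·4
1 = −9·41 + 10·37
1 = 10·365 − 89·41
1 = −89·771 + 188·365
1 = 188·1907 − 465·771
6492⁻¹ ≡ 1442 (mod 1907), so k ≡ 1442·1358 ≡ 1654 (mod 1907).
x = 1420 + 6492·1654 = 10739188.

10739188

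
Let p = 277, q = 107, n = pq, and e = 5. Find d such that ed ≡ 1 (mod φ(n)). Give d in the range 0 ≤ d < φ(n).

φ(n) = (p−1)(q−1) = 276·106 = 29256.
Need d with 5·d ≡ 1 (mod 29256). Apply the extended Euclidean algorithm:
29256 = 5851·5 + 1
5 = 5·1 + 0
Back-substitute:
1 = 29256 − 5851·5
So 5·(-5851) ≡ 1 (mod 29256), hence d ≡ -5851 ≡ 23405 (mod 29256).

23405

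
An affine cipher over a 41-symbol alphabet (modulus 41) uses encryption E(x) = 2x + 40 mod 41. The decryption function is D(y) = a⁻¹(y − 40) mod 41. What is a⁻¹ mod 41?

Apply the Euclidean algorithm to 41 and 2:
41 = 20×2 + 1
2 = 2×1 + 0
The gcd is 1. Working backward:
1 = 41 − 20·2
So 2·(-20) ≡ 1 (mod 41), and -20 ≡ 21 (mod 41).

21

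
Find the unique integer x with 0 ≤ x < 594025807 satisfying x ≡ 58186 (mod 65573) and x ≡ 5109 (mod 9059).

Write x = 58186 + 65573·k. Then 65573·k ≡ 5109 − 58186 ≡ 1277 (mod 9059).
Need 65573⁻¹ mod 9059. Extended Euclid on (9059, 2160):
9059 = 4·2160 + 419
2160 = 5·419 + 65
419 = 6·65 + 29
65 = 2·29 + 7
29 = 4·7 + 1
7 = 7·1 + 0
Back-substitute:
1 = 29 − 4·7
1 = −4·65 + 9·29
1 = 9·419 − 58·65
1 = −58·2160 + 299·419
1 = 299·9059 − 1254·2160
65573⁻¹ ≡ 7805 (mod 9059), so k ≡ 7805·1277 ≡ 2085 (mod 9059).
x = 58186 + 65573·2085 = 136777891.

136777891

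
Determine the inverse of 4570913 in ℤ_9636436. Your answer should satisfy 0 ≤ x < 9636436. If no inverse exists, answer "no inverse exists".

gcd(9636436, 4570913) by repeated division:
9636436 = 2×4570913 + 494610
4570913 = 9×494610 + 119423
494610 = 4×119423 + 16918
119423 = 7×16918 + 997
16918 = 16×997 + 966
997 = 1×966 + 31
966 = 31×31 + 5
31 = 6×5 + 1
5 = 5×1 + 0
Since gcd(4570913, 9636436) = 1, back-substitute to write 1 as a combination:
1 = 31 − 6·5
1 = −6·966 + 187·31
1 = 187·997 − 193·966
1 = −193·16918 + 3275·997
1 = 3275·119423 − 23118·16918
1 = −23118·494610 + 95747·119423
1 = 95747·4570913 − 884841·494610
1 = −884841·9636436 + 1865429·4570913
So 4570913·1865429 ≡ 1 (mod 9636436).

1865429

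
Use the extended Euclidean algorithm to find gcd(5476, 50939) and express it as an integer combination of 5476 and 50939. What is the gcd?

Euclidean algorithm:
50939 = 9·5476 + 1655
5476 = 3·1655 + 511
1655 = 3·511 + 122
511 = 4·122 + 23
122 = 5·23 + 7
23 = 3·7 + 2
7 = 3·2 + 1
2 = 2·1 + 0
gcd(5476, 50939) = 1.
Back-substituting:
1 = 7 − 3·2
1 = −3·23 + 10·7
1 = 10·122 − 53·23
1 = −53·511 + 222·122
1 = 222·1655 − 719·511
1 = −719·5476 + 2379·1655
1 = 2379·50939 − 22130·5476
So 1 = (2379)·50939 + (-22130)·5476.

1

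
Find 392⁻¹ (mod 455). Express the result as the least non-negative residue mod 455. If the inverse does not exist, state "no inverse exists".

Euclidean algorithm on 455, 392:
455 = 1·392 + 63
392 = 6·63 + 14
63 = 4·14 + 7
14 = 2·7 + 0
The gcd is 7, not 1, hence no inverse exists.

no inverse exists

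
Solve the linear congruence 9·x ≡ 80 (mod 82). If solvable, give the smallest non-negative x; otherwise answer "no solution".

First find gcd(9, 82):
82 = 9*9 + 1
9 = 9*1 + 0
gcd = 1, so a unique solution mod 82 exists.
Back-substitute for the Bézout coefficients:
1 = 82 − 9·9
So 9·(-9) ≡ 1 (mod 82), giving 9⁻¹ ≡ 73.
x ≡ 9⁻¹·80 ≡ 73·80 ≡ 18 (mod 82).

18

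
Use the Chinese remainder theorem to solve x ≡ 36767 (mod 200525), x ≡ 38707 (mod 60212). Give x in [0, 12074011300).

Write x = 36767 + 200525·k. Then 200525·k ≡ 38707 − 36767 ≡ 1940 (mod 60212).
Need 200525⁻¹ mod 60212. Extended Euclid on (60212, 19889):
60212 = 3*19889 + 545
19889 = 36*545 + 269
545 = 2*269 + 7
269 = 38*7 + 3
7 = 2*3 + 1
3 = 3*1 + 0
Back-substitute:
1 = 7 − 2·3
1 = −2·269 + 77·7
1 = 77·545 − 156·269
1 = −156·19889 + 5693·545
1 = 5693·60212 − 17235·19889
200525⁻¹ ≡ 42977 (mod 60212), so k ≡ 42977·1940 ≡ 41972 (mod 60212).
x = 36767 + 200525·41972 = 8416472067.

8416472067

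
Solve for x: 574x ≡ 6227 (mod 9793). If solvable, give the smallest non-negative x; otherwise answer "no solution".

no solution

gcd(574, 9793):
9793 = 17·574 + 35
574 = 16·35 + 14
35 = 2·14 + 7
14 = 2·7 + 0
gcd = 7, but 7 ∤ 6227, so the congruence has no solution.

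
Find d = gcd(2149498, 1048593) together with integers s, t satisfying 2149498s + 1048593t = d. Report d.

13

Euclidean algorithm:
2149498 = 2×1048593 + 52312
1048593 = 20×52312 + 2353
52312 = 22×2353 + 546
2353 = 4×546 + 169
546 = 3×169 + 39
169 = 4×39 + 13
39 = 3×13 + 0
gcd(2149498, 1048593) = 13.
Back-substituting:
13 = 169 − 4·39
13 = −4·546 + 13·169
13 = 13·2353 − 56·546
13 = −56·52312 + 1245·2353
13 = 1245·1048593 − 24956·52312
13 = −24956·2149498 + 51157·1048593
So 13 = (-24956)·2149498 + (51157)·1048593.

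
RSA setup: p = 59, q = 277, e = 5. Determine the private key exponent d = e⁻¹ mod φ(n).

φ(n) = (p−1)(q−1) = 58·276 = 16008.
Need d with 5·d ≡ 1 (mod 16008). Apply the extended Euclidean algorithm:
16008 = 3201×5 + 3
5 = 1×3 + 2
3 = 1×2 + 1
2 = 2×1 + 0
Back-substitute:
1 = 3 − 2
1 = −5 + 2·3
1 = 2·16008 − 6403·5
So 5·(-6403) ≡ 1 (mod 16008), hence d ≡ -6403 ≡ 9605 (mod 16008).

9605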